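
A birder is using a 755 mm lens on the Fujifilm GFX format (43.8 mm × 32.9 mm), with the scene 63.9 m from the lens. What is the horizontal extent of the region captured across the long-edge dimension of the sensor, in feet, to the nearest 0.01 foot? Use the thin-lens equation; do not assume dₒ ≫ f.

12.02 ft

dₒ: 63.9 m = 63900 mm.
Similar triangles through the lens centre give W/dₒ = w/dᵢ; with 1/f = 1/dₒ + 1/dᵢ this gives W = w·(dₒ − f)/f.
W = 43.8 mm × (63900 − 755) / 755 = 43.8 × 83.6358 ≈ 3663.246 mm = 3663.246/304.8 ft = 12.0185 ft.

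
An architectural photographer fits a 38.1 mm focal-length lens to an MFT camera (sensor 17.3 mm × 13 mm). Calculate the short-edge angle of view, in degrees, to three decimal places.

19.363°

Angle of view α = 2·arctan(h/2f) with h = 13 mm and f = 38.1 mm.
h/2f = 0.17060; arctan(0.17060) ≈ 9.6817°, so α ≈ 19.3633°.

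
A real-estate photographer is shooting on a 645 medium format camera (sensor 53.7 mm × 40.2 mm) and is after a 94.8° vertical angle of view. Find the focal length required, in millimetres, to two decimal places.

18.48 mm

From α = 2·arctan(h/2f) we get f = h / (2·tan(α/2)).
With h = 40.2 mm and α/2 = 47.4°, tan(α/2) ≈ 1.08749, so f ≈ 40.2 / 2.17498 ≈ 18.4829 mm.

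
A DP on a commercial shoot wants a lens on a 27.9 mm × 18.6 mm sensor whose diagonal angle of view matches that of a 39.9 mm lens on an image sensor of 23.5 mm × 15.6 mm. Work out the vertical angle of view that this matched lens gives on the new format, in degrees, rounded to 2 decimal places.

22.19°

Sensor diagonal = √(23.5² + 15.6²) = √795.6100 ≈ 28.2066 mm.
Sensor diagonal = √(27.9² + 18.6²) = √1124.3700 ≈ 33.5316 mm.
Equal diagonal AOV ⇒ f₂ = f₁ · 33.5316/28.2066 = 39.9 × 1.18879 ≈ 47.4327 mm.
Vertical AOV on the new format = 2·arctan(18.6 / (2 × 47.4327)) = 2·arctan(0.19607) ≈ 22.1862°.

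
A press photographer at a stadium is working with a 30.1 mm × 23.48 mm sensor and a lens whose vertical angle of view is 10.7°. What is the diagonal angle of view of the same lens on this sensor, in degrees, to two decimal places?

17.31°

From the vertical AOV: f = 23.48 / (2·tan(5.35°)) = 23.48 / 0.18729 ≈ 125.3638 mm.
Sensor diagonal = √(30.1² + 23.48²) = √1457.3204 ≈ 38.1749 mm.
Diagonal AOV = 2·arctan(38.1749 / (2 × 125.3638)) = 2·arctan(0.15226) ≈ 17.3143°.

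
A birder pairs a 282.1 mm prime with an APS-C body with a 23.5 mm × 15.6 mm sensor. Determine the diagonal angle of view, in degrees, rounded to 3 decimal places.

5.724°

Sensor diagonal = √(23.5² + 15.6²) = √795.6100 ≈ 28.2066 mm.
Angle of view α = 2·arctan(d/2f) with d = 28.2066 mm and f = 282.1 mm.
d/2f = 0.04999; arctan(0.04999) ≈ 2.8621°, so α ≈ 5.7241°.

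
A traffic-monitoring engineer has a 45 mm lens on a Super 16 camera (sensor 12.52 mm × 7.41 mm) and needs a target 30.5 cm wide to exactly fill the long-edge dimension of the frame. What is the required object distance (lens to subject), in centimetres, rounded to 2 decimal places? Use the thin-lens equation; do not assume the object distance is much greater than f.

W: 30.5 cm = 305 mm.
Magnification m = w/W = dᵢ/dₒ; combined with 1/f = 1/dₒ + 1/dᵢ this gives dₒ = f·(1 + W/w).
dₒ = 45 mm × (1 + 305/12.52) = 45 × 25.3610 ≈ 1141.246 mm = 114.125 cm.

114.12 cm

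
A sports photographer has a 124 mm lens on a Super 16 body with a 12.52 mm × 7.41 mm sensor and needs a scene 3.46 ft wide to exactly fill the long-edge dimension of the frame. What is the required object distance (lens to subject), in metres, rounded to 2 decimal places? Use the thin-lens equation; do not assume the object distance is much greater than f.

W: 3.46 ft × 304.8 mm/ft = 1054.61 mm.
Magnification m = w/W = dᵢ/dₒ; combined with 1/f = 1/dₒ + 1/dᵢ this gives dₒ = f·(1 + W/w).
dₒ = 124 mm × (1 + 1054.61/12.52) = 124 × 85.2339 ≈ 10568.999 mm = 10.569 m.

10.57 m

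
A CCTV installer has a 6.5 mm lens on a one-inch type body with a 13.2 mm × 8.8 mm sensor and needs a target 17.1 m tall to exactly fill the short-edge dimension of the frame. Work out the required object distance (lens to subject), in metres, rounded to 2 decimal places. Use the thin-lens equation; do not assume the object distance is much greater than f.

12.64 m

W: 17.1 m = 17100 mm.
Magnification m = h/W = dᵢ/dₒ; combined with 1/f = 1/dₒ + 1/dᵢ this gives dₒ = f·(1 + W/h).
dₒ = 6.5 mm × (1 + 17100/8.8) = 6.5 × 1944.1818 ≈ 12637.182 mm = 12.6372 m.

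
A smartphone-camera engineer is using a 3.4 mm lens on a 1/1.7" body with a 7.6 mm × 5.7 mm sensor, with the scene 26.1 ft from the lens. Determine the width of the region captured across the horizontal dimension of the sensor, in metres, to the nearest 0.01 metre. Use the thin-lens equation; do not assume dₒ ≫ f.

17.77 m

dₒ: 26.1 ft × 304.8 mm/ft = 7955.28 mm.
Similar triangles through the lens centre give W/dₒ = w/dᵢ; with 1/f = 1/dₒ + 1/dᵢ this gives W = w·(dₒ − f)/f.
W = 7.6 mm × (7955.28 − 3.4) / 3.4 = 7.6 × 2338.7882 ≈ 17774.790 mm = 17.7748 m.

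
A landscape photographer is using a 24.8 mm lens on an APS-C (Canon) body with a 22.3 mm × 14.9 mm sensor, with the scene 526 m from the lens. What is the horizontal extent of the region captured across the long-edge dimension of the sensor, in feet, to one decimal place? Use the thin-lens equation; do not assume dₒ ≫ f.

1551.7 ft

dₒ: 526 m = 526000 mm.
Similar triangles through the lens centre give W/dₒ = w/dᵢ; with 1/f = 1/dₒ + 1/dᵢ this gives W = w·(dₒ − f)/f.
W = 22.3 mm × (526000 − 24.8) / 24.8 = 22.3 × 21208.6774 ≈ 472953.506 mm = 472953.506/304.8 ft = 1551.68 ft.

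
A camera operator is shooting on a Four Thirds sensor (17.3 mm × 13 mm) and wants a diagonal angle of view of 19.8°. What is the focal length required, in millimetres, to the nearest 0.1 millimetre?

62.0 mm

Sensor diagonal = √(17.3² + 13²) = √468.2900 ≈ 21.6400 mm.
From α = 2·arctan(d/2f) we get f = d / (2·tan(α/2)).
With d = 21.6400 mm and α/2 = 9.9°, tan(α/2) ≈ 0.17453, so f ≈ 21.6400 / 0.34906 ≈ 61.9958 mm.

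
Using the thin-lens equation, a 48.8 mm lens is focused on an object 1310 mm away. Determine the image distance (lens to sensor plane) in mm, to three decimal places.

50.688 mm

1/dᵢ = 1/f − 1/dₒ = 1/48.8 − 1/1310 = 0.0197284 mm⁻¹.
dᵢ = 1/0.0197284 ≈ 50.6882 mm.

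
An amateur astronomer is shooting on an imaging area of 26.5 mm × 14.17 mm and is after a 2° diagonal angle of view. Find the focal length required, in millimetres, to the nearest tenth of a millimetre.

860.8 mm

Sensor diagonal = √(26.5² + 14.17²) = √903.0389 ≈ 30.0506 mm.
From α = 2·arctan(d/2f) we get f = d / (2·tan(α/2)).
With d = 30.0506 mm and α/2 = 1°, tan(α/2) ≈ 0.01746, so f ≈ 30.0506 / 0.03491 ≈ 860.7990 mm.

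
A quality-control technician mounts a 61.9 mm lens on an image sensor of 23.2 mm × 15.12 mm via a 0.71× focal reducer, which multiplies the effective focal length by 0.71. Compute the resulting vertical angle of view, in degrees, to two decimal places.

19.52°

Effective focal length f = 61.9 × 0.71 = 43.949 mm.
α = 2·arctan(15.12 / (2 × 43.949)) = 2·arctan(0.17202) ≈ 19.5207°.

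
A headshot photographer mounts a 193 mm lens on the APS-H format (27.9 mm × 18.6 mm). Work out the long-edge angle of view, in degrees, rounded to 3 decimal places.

8.268°

Angle of view α = 2·arctan(w/2f) with w = 27.9 mm and f = 193 mm.
w/2f = 0.07228; arctan(0.07228) ≈ 4.1341°, so α ≈ 8.2683°.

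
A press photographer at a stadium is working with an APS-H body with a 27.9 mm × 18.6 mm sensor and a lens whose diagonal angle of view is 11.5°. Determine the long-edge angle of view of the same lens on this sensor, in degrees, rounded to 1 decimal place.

Sensor diagonal = √(27.9² + 18.6²) = √1124.3700 ≈ 33.5316 mm.
From the diagonal AOV: f = 33.5316 / (2·tan(5.75°)) = 33.5316 / 0.20139 ≈ 166.5014 mm.
Long-edge AOV = 2·arctan(27.9 / (2 × 166.5014)) = 2·arctan(0.08378) ≈ 9.5785°.

9.6°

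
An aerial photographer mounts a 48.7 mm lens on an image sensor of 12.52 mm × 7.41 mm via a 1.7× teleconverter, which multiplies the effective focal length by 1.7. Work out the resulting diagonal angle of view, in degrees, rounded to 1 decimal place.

10.0°

Effective focal length f = 48.7 × 1.7 = 82.79 mm.
Sensor diagonal = √(12.52² + 7.41²) = √211.6585 ≈ 14.5485 mm.
α = 2·arctan(14.548 / (2 × 82.79)) = 2·arctan(0.08786) ≈ 10.0427°.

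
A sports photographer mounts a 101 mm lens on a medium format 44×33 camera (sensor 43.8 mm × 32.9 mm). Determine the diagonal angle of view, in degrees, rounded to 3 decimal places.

Sensor diagonal = √(43.8² + 32.9²) = √3000.8500 ≈ 54.7800 mm.
Angle of view α = 2·arctan(d/2f) with d = 54.7800 mm and f = 101 mm.
d/2f = 0.27119; arctan(0.27119) ≈ 15.1730°, so α ≈ 30.3460°.

30.346°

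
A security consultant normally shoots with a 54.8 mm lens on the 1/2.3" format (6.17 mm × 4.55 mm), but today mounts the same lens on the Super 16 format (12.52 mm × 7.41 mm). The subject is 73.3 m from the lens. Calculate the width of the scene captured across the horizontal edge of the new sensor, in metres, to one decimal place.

The focal length stays 54.8 mm; the relevant sensor dimension is now w = 12.52 mm. Object distance dₒ = 73.3 m = 73300 mm.
Thin-lens field width W = w·(dₒ − f)/f = 12.52 × (73300 − 54.8)/54.8 ≈ 16734.122 mm = 16.7341 m.

16.7 m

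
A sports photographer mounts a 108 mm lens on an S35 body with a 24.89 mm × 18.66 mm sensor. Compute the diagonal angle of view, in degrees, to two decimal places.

16.39°

Sensor diagonal = √(24.89² + 18.66²) = √967.7077 ≈ 31.1080 mm.
Angle of view α = 2·arctan(d/2f) with d = 31.1080 mm and f = 108 mm.
d/2f = 0.14402; arctan(0.14402) ≈ 8.1953°, so α ≈ 16.3906°.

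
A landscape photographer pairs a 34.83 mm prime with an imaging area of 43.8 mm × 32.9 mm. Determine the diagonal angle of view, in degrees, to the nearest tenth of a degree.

Sensor diagonal = √(43.8² + 32.9²) = √3000.8500 ≈ 54.7800 mm.
Angle of view α = 2·arctan(d/2f) with d = 54.7800 mm and f = 34.83 mm.
d/2f = 0.78639; arctan(0.78639) ≈ 38.1812°, so α ≈ 76.3624°.

76.4°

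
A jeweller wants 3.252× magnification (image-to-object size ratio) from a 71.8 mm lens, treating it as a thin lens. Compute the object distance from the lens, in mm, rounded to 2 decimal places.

With m = dᵢ/dₒ and 1/f = 1/dₒ + 1/dᵢ, substituting dᵢ = m·dₒ gives 1/f = (1 + 1/m)/dₒ, hence dₒ = f·(1 + 1/m).
dₒ = 71.8 × (1 + 1/3.252) = 71.8 × 1.30750 ≈ 93.879 mm.

93.88 mm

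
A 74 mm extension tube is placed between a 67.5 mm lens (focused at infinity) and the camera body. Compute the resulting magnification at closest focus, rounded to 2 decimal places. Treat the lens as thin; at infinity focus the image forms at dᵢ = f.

1.10×

The tube moves the image plane from f to f + e, so dᵢ = 67.5 + 74 = 141.5 mm. Focus is achieved when 1/f = 1/dₒ + 1/dᵢ, giving dₒ = 1/(1/f − 1/(f+e)).
Magnification m = dᵢ/dₒ = (f+e)·(1/f − 1/(f+e)) = e/f = 74/67.5 ≈ 1.0963.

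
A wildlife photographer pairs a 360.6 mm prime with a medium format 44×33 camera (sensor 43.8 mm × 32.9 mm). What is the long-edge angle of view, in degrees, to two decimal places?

Angle of view α = 2·arctan(w/2f) with w = 43.8 mm and f = 360.6 mm.
w/2f = 0.06073; arctan(0.06073) ≈ 3.4754°, so α ≈ 6.9509°.

6.95°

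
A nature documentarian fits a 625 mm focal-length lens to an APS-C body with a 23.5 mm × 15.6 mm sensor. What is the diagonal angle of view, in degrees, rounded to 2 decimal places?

Sensor diagonal = √(23.5² + 15.6²) = √795.6100 ≈ 28.2066 mm.
Angle of view α = 2·arctan(d/2f) with d = 28.2066 mm and f = 625 mm.
d/2f = 0.02257; arctan(0.02257) ≈ 1.2927°, so α ≈ 2.5853°.

2.59°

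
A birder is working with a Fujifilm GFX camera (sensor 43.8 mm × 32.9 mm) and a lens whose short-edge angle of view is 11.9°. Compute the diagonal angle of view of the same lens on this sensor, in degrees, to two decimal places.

19.69°

From the short-edge AOV: f = 32.9 / (2·tan(5.95°)) = 32.9 / 0.20844 ≈ 157.8361 mm.
Sensor diagonal = √(43.8² + 32.9²) = √3000.8500 ≈ 54.7800 mm.
Diagonal AOV = 2·arctan(54.7800 / (2 × 157.8361)) = 2·arctan(0.17353) ≈ 19.6895°.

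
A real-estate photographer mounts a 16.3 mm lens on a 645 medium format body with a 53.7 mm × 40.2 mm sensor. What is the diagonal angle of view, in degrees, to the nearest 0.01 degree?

Sensor diagonal = √(53.7² + 40.2²) = √4499.7300 ≈ 67.0800 mm.
Angle of view α = 2·arctan(d/2f) with d = 67.0800 mm and f = 16.3 mm.
d/2f = 2.05767; arctan(2.05767) ≈ 64.0809°, so α ≈ 128.1617°.

128.16°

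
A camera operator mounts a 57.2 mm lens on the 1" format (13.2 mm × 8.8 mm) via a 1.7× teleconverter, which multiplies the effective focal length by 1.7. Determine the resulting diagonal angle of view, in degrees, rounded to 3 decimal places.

9.327°

Effective focal length f = 57.2 × 1.7 = 97.24 mm.
Sensor diagonal = √(13.2² + 8.8²) = √251.6800 ≈ 15.8644 mm.
α = 2·arctan(15.864 / (2 × 97.24)) = 2·arctan(0.08157) ≈ 9.3270°.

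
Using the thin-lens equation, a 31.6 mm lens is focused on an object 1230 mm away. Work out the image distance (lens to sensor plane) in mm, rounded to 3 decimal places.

1/dᵢ = 1/f − 1/dₒ = 1/31.6 − 1/1230 = 0.0308326 mm⁻¹.
dᵢ = 1/0.0308326 ≈ 32.4332 mm.

32.433 mm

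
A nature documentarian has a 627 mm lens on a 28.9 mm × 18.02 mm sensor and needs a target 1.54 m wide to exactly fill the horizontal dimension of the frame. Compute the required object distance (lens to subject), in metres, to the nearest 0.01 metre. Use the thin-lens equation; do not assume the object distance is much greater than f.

W: 1.54 m = 1540 mm.
Magnification m = w/W = dᵢ/dₒ; combined with 1/f = 1/dₒ + 1/dᵢ this gives dₒ = f·(1 + W/w).
dₒ = 627 mm × (1 + 1540/28.9) = 627 × 54.2872 ≈ 34038.073 mm = 34.0381 m.

34.04 m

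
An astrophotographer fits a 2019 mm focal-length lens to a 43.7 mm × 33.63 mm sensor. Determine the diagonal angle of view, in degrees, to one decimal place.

Sensor diagonal = √(43.7² + 33.63²) = √3040.6669 ≈ 55.1422 mm.
Angle of view α = 2·arctan(d/2f) with d = 55.1422 mm and f = 2019 mm.
d/2f = 0.01366; arctan(0.01366) ≈ 0.7824°, so α ≈ 1.5647°.

1.6°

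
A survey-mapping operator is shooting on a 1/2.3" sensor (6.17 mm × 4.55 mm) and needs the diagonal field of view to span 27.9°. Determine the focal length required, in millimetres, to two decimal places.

15.43 mm

Sensor diagonal = √(6.17² + 4.55²) = √58.7714 ≈ 7.6663 mm.
From α = 2·arctan(d/2f) we get f = d / (2·tan(α/2)).
With d = 7.6663 mm and α/2 = 13.95°, tan(α/2) ≈ 0.24840, so f ≈ 7.6663 / 0.49680 ≈ 15.4312 mm.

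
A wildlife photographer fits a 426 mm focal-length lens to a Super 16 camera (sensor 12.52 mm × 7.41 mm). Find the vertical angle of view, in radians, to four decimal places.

0.0174 rad

Angle of view α = 2·arctan(h/2f) with h = 7.41 mm and f = 426 mm.
h/2f = 0.00870; arctan(0.00870) ≈ 0.0087 rad, so α ≈ 0.0174 rad.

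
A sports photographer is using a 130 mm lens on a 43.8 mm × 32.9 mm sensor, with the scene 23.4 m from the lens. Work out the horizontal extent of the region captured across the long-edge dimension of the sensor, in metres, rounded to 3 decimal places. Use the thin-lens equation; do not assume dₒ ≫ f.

7.840 m

dₒ: 23.4 m = 23400 mm.
Similar triangles through the lens centre give W/dₒ = w/dᵢ; with 1/f = 1/dₒ + 1/dᵢ this gives W = w·(dₒ − f)/f.
W = 43.8 mm × (23400 − 130) / 130 = 43.8 × 179.0000 ≈ 7840.200 mm = 7.8402 m.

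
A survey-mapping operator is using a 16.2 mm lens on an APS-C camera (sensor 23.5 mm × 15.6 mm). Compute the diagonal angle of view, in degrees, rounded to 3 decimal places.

82.084°

Sensor diagonal = √(23.5² + 15.6²) = √795.6100 ≈ 28.2066 mm.
Angle of view α = 2·arctan(d/2f) with d = 28.2066 mm and f = 16.2 mm.
d/2f = 0.87057; arctan(0.87057) ≈ 41.0419°, so α ≈ 82.0839°.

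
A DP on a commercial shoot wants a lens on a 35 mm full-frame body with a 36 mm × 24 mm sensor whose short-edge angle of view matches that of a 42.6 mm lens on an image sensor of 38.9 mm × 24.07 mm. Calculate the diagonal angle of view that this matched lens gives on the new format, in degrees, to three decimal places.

53.980°

Equal short-edge AOV ⇒ f₂ = f₁ · 24/24.07 = 42.6 × 0.99709 ≈ 42.4761 mm.
Sensor diagonal = √(36² + 24²) = √1872.0000 ≈ 43.2666 mm.
Diagonal AOV on the new format = 2·arctan(43.2666 / (2 × 42.4761)) = 2·arctan(0.50931) ≈ 53.9800°.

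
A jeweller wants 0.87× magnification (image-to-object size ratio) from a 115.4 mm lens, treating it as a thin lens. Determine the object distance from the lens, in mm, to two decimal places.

248.04 mm

With m = dᵢ/dₒ and 1/f = 1/dₒ + 1/dᵢ, substituting dᵢ = m·dₒ gives 1/f = (1 + 1/m)/dₒ, hence dₒ = f·(1 + 1/m).
dₒ = 115.4 × (1 + 1/0.87) = 115.4 × 2.14943 ≈ 248.044 mm.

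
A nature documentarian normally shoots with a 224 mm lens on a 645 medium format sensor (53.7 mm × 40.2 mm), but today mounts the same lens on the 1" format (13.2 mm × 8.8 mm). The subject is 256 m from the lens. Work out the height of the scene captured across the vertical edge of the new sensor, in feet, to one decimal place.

The focal length stays 224 mm; the relevant sensor dimension is now h = 8.8 mm. Object distance dₒ = 256 m = 256000 mm.
Thin-lens field height W = h·(dₒ − f)/f = 8.8 × (256000 − 224)/224 ≈ 10048.343 mm = 10048.343/304.8 ft = 32.967 ft.

33.0 ft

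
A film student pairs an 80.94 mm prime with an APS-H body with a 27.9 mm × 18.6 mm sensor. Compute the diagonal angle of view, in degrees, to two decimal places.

Sensor diagonal = √(27.9² + 18.6²) = √1124.3700 ≈ 33.5316 mm.
Angle of view α = 2·arctan(d/2f) with d = 33.5316 mm and f = 80.94 mm.
d/2f = 0.20714; arctan(0.20714) ≈ 11.7027°, so α ≈ 23.4054°.

23.41°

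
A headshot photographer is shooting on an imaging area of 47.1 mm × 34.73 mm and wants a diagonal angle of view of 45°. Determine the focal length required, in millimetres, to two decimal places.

70.64 mm

Sensor diagonal = √(47.1² + 34.73²) = √3424.5829 ≈ 58.5199 mm.
From α = 2·arctan(d/2f) we get f = d / (2·tan(α/2)).
With d = 58.5199 mm and α/2 = 22.5°, tan(α/2) ≈ 0.41421, so f ≈ 58.5199 / 0.82843 ≈ 70.6398 mm.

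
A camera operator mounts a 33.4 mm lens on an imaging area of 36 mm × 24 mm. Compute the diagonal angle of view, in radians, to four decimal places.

Sensor diagonal = √(36² + 24²) = √1872.0000 ≈ 43.2666 mm.
Angle of view α = 2·arctan(d/2f) with d = 43.2666 mm and f = 33.4 mm.
d/2f = 0.64770; arctan(0.64770) ≈ 0.5748 rad, so α ≈ 1.1495 rad.

1.1495 rad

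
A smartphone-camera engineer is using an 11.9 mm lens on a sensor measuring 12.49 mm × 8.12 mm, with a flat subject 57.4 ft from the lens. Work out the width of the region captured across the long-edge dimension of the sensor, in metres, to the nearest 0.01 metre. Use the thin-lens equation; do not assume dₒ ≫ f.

dₒ: 57.4 ft × 304.8 mm/ft = 17495.52 mm.
Similar triangles through the lens centre give W/dₒ = w/dᵢ; with 1/f = 1/dₒ + 1/dᵢ this gives W = w·(dₒ − f)/f.
W = 12.49 mm × (17495.5 − 11.9) / 11.9 = 12.49 × 1469.2117 ≈ 18350.454 mm = 18.3505 m.

18.35 m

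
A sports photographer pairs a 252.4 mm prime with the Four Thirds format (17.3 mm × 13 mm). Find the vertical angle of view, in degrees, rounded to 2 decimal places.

2.95°

Angle of view α = 2·arctan(h/2f) with h = 13 mm and f = 252.4 mm.
h/2f = 0.02575; arctan(0.02575) ≈ 1.4752°, so α ≈ 2.9504°.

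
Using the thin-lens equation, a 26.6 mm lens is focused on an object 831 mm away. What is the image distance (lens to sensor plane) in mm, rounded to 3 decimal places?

1/dᵢ = 1/f − 1/dₒ = 1/26.6 − 1/831 = 0.0363906 mm⁻¹.
dᵢ = 1/0.0363906 ≈ 27.4796 mm.

27.480 mm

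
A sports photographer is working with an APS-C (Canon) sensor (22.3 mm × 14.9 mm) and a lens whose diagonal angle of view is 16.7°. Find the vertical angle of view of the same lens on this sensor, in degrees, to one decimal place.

9.3°

Sensor diagonal = √(22.3² + 14.9²) = √719.3000 ≈ 26.8198 mm.
From the diagonal AOV: f = 26.8198 / (2·tan(8.35°)) = 26.8198 / 0.29355 ≈ 91.3632 mm.
Vertical AOV = 2·arctan(14.9 / (2 × 91.3632)) = 2·arctan(0.08154) ≈ 9.3235°.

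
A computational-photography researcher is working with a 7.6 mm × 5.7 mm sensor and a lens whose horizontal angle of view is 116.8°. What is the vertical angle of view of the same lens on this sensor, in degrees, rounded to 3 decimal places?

From the horizontal AOV: f = 7.6 / (2·tan(58.4°)) = 7.6 / 3.25095 ≈ 2.3378 mm.
Vertical AOV = 2·arctan(5.7 / (2 × 2.3378)) = 2·arctan(1.21911) ≈ 101.2779°.

101.278°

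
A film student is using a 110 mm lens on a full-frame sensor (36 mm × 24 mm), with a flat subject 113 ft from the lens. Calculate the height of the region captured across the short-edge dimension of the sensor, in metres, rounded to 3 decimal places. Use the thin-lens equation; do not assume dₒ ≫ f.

7.491 m

dₒ: 113 ft × 304.8 mm/ft = 34442.40 mm.
Similar triangles through the lens centre give W/dₒ = h/dᵢ; with 1/f = 1/dₒ + 1/dᵢ this gives W = h·(dₒ − f)/f.
W = 24 mm × (34442.4 − 110) / 110 = 24 × 312.1127 ≈ 7490.705 mm = 7.49071 m.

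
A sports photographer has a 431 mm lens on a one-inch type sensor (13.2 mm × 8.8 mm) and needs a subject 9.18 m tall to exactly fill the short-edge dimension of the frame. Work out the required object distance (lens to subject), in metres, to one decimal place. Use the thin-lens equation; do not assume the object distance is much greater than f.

W: 9.18 m = 9180 mm.
Magnification m = h/W = dᵢ/dₒ; combined with 1/f = 1/dₒ + 1/dᵢ this gives dₒ = f·(1 + W/h).
dₒ = 431 mm × (1 + 9180/8.8) = 431 × 1044.1818 ≈ 450042.364 mm = 450.042 m.

450.0 m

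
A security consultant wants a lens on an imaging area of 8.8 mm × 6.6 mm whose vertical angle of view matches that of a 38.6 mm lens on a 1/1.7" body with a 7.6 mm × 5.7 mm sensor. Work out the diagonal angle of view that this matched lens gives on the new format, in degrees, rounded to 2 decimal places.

Equal vertical AOV ⇒ f₂ = f₁ · 6.6/5.7 = 38.6 × 1.15789 ≈ 44.6947 mm.
Sensor diagonal = √(8.8² + 6.6²) = √121.0000 ≈ 11.0000 mm.
Diagonal AOV on the new format = 2·arctan(11.0000 / (2 × 44.6947)) = 2·arctan(0.12306) ≈ 14.0308°.

14.03°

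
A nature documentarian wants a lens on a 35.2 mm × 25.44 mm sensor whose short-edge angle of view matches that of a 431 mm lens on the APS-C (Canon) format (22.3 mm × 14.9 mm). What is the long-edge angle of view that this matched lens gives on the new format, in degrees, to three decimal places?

2.740°

Equal short-edge AOV ⇒ f₂ = f₁ · 25.44/14.9 = 431 × 1.70738 ≈ 735.8819 mm.
Long-edge AOV on the new format = 2·arctan(35.2 / (2 × 735.8819)) = 2·arctan(0.02392) ≈ 2.7402°.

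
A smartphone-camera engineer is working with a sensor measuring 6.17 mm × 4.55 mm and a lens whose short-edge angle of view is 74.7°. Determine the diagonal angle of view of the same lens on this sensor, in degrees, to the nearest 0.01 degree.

From the short-edge AOV: f = 4.55 / (2·tan(37.35°)) = 4.55 / 1.52635 ≈ 2.9810 mm.
Sensor diagonal = √(6.17² + 4.55²) = √58.7714 ≈ 7.6663 mm.
Diagonal AOV = 2·arctan(7.6663 / (2 × 2.9810)) = 2·arctan(1.28587) ≈ 104.2567°.

104.26°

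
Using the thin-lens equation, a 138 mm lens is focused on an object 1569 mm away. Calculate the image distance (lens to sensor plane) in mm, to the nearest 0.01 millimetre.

151.31 mm

1/dᵢ = 1/f − 1/dₒ = 1/138 − 1/1569 = 0.0066090 mm⁻¹.
dᵢ = 1/0.0066090 ≈ 151.3082 mm.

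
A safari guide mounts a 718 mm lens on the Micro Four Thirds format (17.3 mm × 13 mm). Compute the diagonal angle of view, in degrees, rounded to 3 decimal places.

Sensor diagonal = √(17.3² + 13²) = √468.2900 ≈ 21.6400 mm.
Angle of view α = 2·arctan(d/2f) with d = 21.6400 mm and f = 718 mm.
d/2f = 0.01507; arctan(0.01507) ≈ 0.8634°, so α ≈ 1.7267°.

1.727°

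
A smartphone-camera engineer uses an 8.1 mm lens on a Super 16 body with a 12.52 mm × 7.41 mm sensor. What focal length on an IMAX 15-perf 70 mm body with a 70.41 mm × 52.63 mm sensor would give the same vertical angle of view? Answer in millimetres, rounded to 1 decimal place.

57.5 mm

Equal angle of view means equal height/f ratio, so f₂ = f₁ · (height₂/height₁) = 8.1 × 52.63/7.41.
f₂ = 8.1 × 7.10256 ≈ 57.531 mm.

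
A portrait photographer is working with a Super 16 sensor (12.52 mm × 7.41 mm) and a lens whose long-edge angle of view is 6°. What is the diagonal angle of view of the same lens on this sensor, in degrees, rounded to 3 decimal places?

From the long-edge AOV: f = 12.52 / (2·tan(3°)) = 12.52 / 0.10482 ≈ 119.4479 mm.
Sensor diagonal = √(12.52² + 7.41²) = √211.6585 ≈ 14.5485 mm.
Diagonal AOV = 2·arctan(14.5485 / (2 × 119.4479)) = 2·arctan(0.06090) ≈ 6.9699°.

6.970°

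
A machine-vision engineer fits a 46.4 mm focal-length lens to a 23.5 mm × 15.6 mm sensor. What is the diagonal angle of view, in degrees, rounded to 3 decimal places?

Sensor diagonal = √(23.5² + 15.6²) = √795.6100 ≈ 28.2066 mm.
Angle of view α = 2·arctan(d/2f) with d = 28.2066 mm and f = 46.4 mm.
d/2f = 0.30395; arctan(0.30395) ≈ 16.9066°, so α ≈ 33.8133°.

33.813°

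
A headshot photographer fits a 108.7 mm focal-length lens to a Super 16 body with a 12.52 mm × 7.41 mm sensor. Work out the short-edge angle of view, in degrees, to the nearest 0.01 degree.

Angle of view α = 2·arctan(h/2f) with h = 7.41 mm and f = 108.7 mm.
h/2f = 0.03408; arctan(0.03408) ≈ 1.9522°, so α ≈ 3.9043°.

3.90°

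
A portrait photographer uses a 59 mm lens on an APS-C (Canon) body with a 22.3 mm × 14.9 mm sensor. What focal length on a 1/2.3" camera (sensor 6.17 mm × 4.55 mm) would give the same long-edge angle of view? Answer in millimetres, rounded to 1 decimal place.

Equal angle of view means equal width/f ratio, so f₂ = f₁ · (width₂/width₁) = 59 × 6.17/22.3.
f₂ = 59 × 0.27668 ≈ 16.324 mm.

16.3 mm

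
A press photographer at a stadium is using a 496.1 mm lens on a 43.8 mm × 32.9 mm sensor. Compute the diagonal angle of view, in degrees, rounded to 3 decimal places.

Sensor diagonal = √(43.8² + 32.9²) = √3000.8500 ≈ 54.7800 mm.
Angle of view α = 2·arctan(d/2f) with d = 54.7800 mm and f = 496.1 mm.
d/2f = 0.05521; arctan(0.05521) ≈ 3.1601°, so α ≈ 6.3203°.

6.320°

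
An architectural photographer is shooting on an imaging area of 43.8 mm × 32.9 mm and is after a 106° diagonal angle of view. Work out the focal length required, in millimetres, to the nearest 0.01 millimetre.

20.64 mm

Sensor diagonal = √(43.8² + 32.9²) = √3000.8500 ≈ 54.7800 mm.
From α = 2·arctan(d/2f) we get f = d / (2·tan(α/2)).
With d = 54.7800 mm and α/2 = 53°, tan(α/2) ≈ 1.32704, so f ≈ 54.7800 / 2.65409 ≈ 20.6399 mm.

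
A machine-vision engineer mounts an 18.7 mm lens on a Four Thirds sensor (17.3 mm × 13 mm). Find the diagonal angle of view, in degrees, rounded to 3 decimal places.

Sensor diagonal = √(17.3² + 13²) = √468.2900 ≈ 21.6400 mm.
Angle of view α = 2·arctan(d/2f) with d = 21.6400 mm and f = 18.7 mm.
d/2f = 0.57861; arctan(0.57861) ≈ 30.0541°, so α ≈ 60.1082°.

60.108°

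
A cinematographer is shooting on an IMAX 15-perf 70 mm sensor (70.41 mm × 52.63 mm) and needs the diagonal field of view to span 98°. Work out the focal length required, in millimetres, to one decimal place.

Sensor diagonal = √(70.41² + 52.63²) = √7727.4850 ≈ 87.9061 mm.
From α = 2·arctan(d/2f) we get f = d / (2·tan(α/2)).
With d = 87.9061 mm and α/2 = 49°, tan(α/2) ≈ 1.15037, so f ≈ 87.9061 / 2.30074 ≈ 38.2078 mm.

38.2 mm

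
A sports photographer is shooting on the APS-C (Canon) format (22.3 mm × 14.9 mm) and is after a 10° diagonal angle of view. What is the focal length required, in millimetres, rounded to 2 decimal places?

153.28 mm

Sensor diagonal = √(22.3² + 14.9²) = √719.3000 ≈ 26.8198 mm.
From α = 2·arctan(d/2f) we get f = d / (2·tan(α/2)).
With d = 26.8198 mm and α/2 = 5°, tan(α/2) ≈ 0.08749, so f ≈ 26.8198 / 0.17498 ≈ 153.2757 mm.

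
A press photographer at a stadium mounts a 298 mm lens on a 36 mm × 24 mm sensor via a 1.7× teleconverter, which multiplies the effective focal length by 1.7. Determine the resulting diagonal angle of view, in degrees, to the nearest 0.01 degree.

Effective focal length f = 298 × 1.7 = 506.6 mm.
Sensor diagonal = √(36² + 24²) = √1872.0000 ≈ 43.2666 mm.
α = 2·arctan(43.267 / (2 × 506.6)) = 2·arctan(0.04270) ≈ 4.8904°.

4.89°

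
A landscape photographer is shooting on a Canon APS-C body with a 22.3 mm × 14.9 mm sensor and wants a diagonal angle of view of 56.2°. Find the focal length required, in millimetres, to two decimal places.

Sensor diagonal = √(22.3² + 14.9²) = √719.3000 ≈ 26.8198 mm.
From α = 2·arctan(d/2f) we get f = d / (2·tan(α/2)).
With d = 26.8198 mm and α/2 = 28.1°, tan(α/2) ≈ 0.53395, so f ≈ 26.8198 / 1.06790 ≈ 25.1145 mm.

25.11 mm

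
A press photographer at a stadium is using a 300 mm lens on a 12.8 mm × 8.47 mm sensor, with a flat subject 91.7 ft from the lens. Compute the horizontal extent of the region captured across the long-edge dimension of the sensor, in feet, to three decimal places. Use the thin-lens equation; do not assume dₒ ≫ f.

dₒ: 91.7 ft × 304.8 mm/ft = 27950.16 mm.
Similar triangles through the lens centre give W/dₒ = w/dᵢ; with 1/f = 1/dₒ + 1/dᵢ this gives W = w·(dₒ − f)/f.
W = 12.8 mm × (27950.2 − 300) / 300 = 12.8 × 92.1672 ≈ 1179.740 mm = 1179.740/304.8 ft = 3.87054 ft.

3.871 ft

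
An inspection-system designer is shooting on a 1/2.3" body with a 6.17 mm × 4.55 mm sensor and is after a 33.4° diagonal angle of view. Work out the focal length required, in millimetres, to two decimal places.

12.78 mm

Sensor diagonal = √(6.17² + 4.55²) = √58.7714 ≈ 7.6663 mm.
From α = 2·arctan(d/2f) we get f = d / (2·tan(α/2)).
With d = 7.6663 mm and α/2 = 16.7°, tan(α/2) ≈ 0.30001, so f ≈ 7.6663 / 0.60003 ≈ 12.7765 mm.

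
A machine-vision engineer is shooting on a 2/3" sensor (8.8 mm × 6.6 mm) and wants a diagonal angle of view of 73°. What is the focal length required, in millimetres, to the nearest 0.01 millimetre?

7.43 mm

Sensor diagonal = √(8.8² + 6.6²) = √121.0000 ≈ 11.0000 mm.
From α = 2·arctan(d/2f) we get f = d / (2·tan(α/2)).
With d = 11.0000 mm and α/2 = 36.5°, tan(α/2) ≈ 0.73996, so f ≈ 11.0000 / 1.47992 ≈ 7.4328 mm.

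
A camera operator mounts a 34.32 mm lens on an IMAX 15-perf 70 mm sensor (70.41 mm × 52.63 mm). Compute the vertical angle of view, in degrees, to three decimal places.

Angle of view α = 2·arctan(h/2f) with h = 52.63 mm and f = 34.32 mm.
h/2f = 0.76675; arctan(0.76675) ≈ 37.4793°, so α ≈ 74.9587°.

74.959°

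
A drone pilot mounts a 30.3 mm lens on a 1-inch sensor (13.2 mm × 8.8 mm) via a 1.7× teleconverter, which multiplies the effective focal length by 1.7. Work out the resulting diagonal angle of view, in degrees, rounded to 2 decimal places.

Effective focal length f = 30.3 × 1.7 = 51.51 mm.
Sensor diagonal = √(13.2² + 8.8²) = √251.6800 ≈ 15.8644 mm.
α = 2·arctan(15.864 / (2 × 51.51)) = 2·arctan(0.15399) ≈ 17.5088°.

17.51°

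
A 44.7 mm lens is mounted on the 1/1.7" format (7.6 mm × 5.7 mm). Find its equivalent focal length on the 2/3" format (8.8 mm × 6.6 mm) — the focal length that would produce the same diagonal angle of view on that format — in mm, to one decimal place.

51.8 mm

Sensor diagonal = √(7.6² + 5.7²) = √90.2500 ≈ 9.5000 mm.
Sensor diagonal = √(8.8² + 6.6²) = √121.0000 ≈ 11.0000 mm.
Equal angle of view means equal diagonal/f ratio, so f₂ = f₁ · (diagonal₂/diagonal₁) = 44.7 × 11.0000/9.5000.
f₂ = 44.7 × 1.15789 ≈ 51.758 mm.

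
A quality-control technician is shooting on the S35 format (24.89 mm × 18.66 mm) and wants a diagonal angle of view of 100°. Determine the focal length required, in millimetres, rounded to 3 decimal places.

Sensor diagonal = √(24.89² + 18.66²) = √967.7077 ≈ 31.1080 mm.
From α = 2·arctan(d/2f) we get f = d / (2·tan(α/2)).
With d = 31.1080 mm and α/2 = 50°, tan(α/2) ≈ 1.19175, so f ≈ 31.1080 / 2.38351 ≈ 13.0514 mm.

13.051 mm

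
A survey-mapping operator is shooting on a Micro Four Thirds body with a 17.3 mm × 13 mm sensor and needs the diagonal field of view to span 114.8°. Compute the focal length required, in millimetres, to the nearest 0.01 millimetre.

6.92 mm

Sensor diagonal = √(17.3² + 13²) = √468.2900 ≈ 21.6400 mm.
From α = 2·arctan(d/2f) we get f = d / (2·tan(α/2)).
With d = 21.6400 mm and α/2 = 57.4°, tan(α/2) ≈ 1.56366, so f ≈ 21.6400 / 3.12731 ≈ 6.9197 mm.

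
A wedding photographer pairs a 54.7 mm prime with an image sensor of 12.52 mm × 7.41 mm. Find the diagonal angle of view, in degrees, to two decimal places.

Sensor diagonal = √(12.52² + 7.41²) = √211.6585 ≈ 14.5485 mm.
Angle of view α = 2·arctan(d/2f) with d = 14.5485 mm and f = 54.7 mm.
d/2f = 0.13298; arctan(0.13298) ≈ 7.5750°, so α ≈ 15.1500°.

15.15°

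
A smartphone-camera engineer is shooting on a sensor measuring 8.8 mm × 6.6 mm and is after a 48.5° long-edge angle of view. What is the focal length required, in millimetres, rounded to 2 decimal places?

9.77 mm

From α = 2·arctan(w/2f) we get f = w / (2·tan(α/2)).
With w = 8.8 mm and α/2 = 24.25°, tan(α/2) ≈ 0.45047, so f ≈ 8.8 / 0.90093 ≈ 9.7676 mm.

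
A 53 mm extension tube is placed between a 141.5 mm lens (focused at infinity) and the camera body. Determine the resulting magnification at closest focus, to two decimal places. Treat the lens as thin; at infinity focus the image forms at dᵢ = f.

0.37×

The tube moves the image plane from f to f + e, so dᵢ = 141.5 + 53 = 194.5 mm. Focus is achieved when 1/f = 1/dₒ + 1/dᵢ, giving dₒ = 1/(1/f − 1/(f+e)).
Magnification m = dᵢ/dₒ = (f+e)·(1/f − 1/(f+e)) = e/f = 53/141.5 ≈ 0.3746.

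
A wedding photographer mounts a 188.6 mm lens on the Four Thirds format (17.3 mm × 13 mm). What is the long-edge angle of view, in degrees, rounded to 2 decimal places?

Angle of view α = 2·arctan(w/2f) with w = 17.3 mm and f = 188.6 mm.
w/2f = 0.04586; arctan(0.04586) ≈ 2.6260°, so α ≈ 5.2520°.

5.25°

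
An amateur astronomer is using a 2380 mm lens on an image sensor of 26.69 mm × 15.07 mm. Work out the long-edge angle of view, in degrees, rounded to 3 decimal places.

0.643°

Angle of view α = 2·arctan(w/2f) with w = 26.69 mm and f = 2380 mm.
w/2f = 0.00561; arctan(0.00561) ≈ 0.3213°, so α ≈ 0.6425°.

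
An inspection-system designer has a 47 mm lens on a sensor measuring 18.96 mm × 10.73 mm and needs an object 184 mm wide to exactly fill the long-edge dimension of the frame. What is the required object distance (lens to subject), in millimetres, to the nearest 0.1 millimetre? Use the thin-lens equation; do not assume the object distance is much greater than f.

Magnification m = w/W = dᵢ/dₒ; combined with 1/f = 1/dₒ + 1/dᵢ this gives dₒ = f·(1 + W/w).
dₒ = 47 mm × (1 + 184/18.96) = 47 × 10.7046 ≈ 503.118 mm.

503.1 mm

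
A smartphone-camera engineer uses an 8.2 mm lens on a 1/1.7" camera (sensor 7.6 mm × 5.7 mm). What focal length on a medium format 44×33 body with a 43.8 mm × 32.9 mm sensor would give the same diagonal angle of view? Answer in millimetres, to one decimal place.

47.3 mm

Sensor diagonal = √(7.6² + 5.7²) = √90.2500 ≈ 9.5000 mm.
Sensor diagonal = √(43.8² + 32.9²) = √3000.8500 ≈ 54.7800 mm.
Equal angle of view means equal diagonal/f ratio, so f₂ = f₁ · (diagonal₂/diagonal₁) = 8.2 × 54.7800/9.5000.
f₂ = 8.2 × 5.76632 ≈ 47.284 mm.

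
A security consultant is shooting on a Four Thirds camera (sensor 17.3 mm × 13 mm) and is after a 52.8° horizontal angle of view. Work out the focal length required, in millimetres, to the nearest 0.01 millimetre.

From α = 2·arctan(w/2f) we get f = w / (2·tan(α/2)).
With w = 17.3 mm and α/2 = 26.4°, tan(α/2) ≈ 0.49640, so f ≈ 17.3 / 0.99281 ≈ 17.4253 mm.

17.43 mm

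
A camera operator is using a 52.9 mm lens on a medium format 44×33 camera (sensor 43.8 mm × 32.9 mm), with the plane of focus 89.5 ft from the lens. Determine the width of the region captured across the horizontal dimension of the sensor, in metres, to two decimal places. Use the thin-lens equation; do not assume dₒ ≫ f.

22.54 m

dₒ: 89.5 ft × 304.8 mm/ft = 27279.60 mm.
Similar triangles through the lens centre give W/dₒ = w/dᵢ; with 1/f = 1/dₒ + 1/dᵢ this gives W = w·(dₒ − f)/f.
W = 43.8 mm × (27279.6 − 52.9) / 52.9 = 43.8 × 514.6824 ≈ 22543.089 mm = 22.5431 m.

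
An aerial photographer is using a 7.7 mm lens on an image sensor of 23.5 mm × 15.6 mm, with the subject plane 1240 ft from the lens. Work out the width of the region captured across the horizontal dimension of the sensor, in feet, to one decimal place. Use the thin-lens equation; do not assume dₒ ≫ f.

3784.3 ft

dₒ: 1240 ft × 304.8 mm/ft = 377951.99 mm.
Similar triangles through the lens centre give W/dₒ = w/dᵢ; with 1/f = 1/dₒ + 1/dᵢ this gives W = w·(dₒ − f)/f.
W = 23.5 mm × (377952 − 7.7) / 7.7 = 23.5 × 49083.6738 ≈ 1153466.333 mm = 1153466.333/304.8 ft = 3784.34 ft.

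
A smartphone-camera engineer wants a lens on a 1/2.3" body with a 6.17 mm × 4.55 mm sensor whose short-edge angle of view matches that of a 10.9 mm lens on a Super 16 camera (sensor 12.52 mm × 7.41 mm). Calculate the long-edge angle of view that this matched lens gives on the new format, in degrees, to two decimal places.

Equal short-edge AOV ⇒ f₂ = f₁ · 4.55/7.41 = 10.9 × 0.61404 ≈ 6.6930 mm.
Long-edge AOV on the new format = 2·arctan(6.17 / (2 × 6.6930)) = 2·arctan(0.46093) ≈ 49.4928°.

49.49°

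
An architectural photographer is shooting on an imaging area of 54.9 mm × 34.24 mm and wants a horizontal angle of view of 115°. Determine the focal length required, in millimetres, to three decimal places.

17.488 mm

From α = 2·arctan(w/2f) we get f = w / (2·tan(α/2)).
With w = 54.9 mm and α/2 = 57.5°, tan(α/2) ≈ 1.56969, so f ≈ 54.9 / 3.13937 ≈ 17.4876 mm.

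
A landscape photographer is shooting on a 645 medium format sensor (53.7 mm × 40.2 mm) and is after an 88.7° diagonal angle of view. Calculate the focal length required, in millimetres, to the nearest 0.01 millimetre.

Sensor diagonal = √(53.7² + 40.2²) = √4499.7300 ≈ 67.0800 mm.
From α = 2·arctan(d/2f) we get f = d / (2·tan(α/2)).
With d = 67.0800 mm and α/2 = 44.35°, tan(α/2) ≈ 0.97756, so f ≈ 67.0800 / 1.95513 ≈ 34.3098 mm.

34.31 mm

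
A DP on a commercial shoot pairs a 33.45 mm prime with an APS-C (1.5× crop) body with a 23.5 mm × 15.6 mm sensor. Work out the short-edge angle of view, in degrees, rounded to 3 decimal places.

26.252°

Angle of view α = 2·arctan(h/2f) with h = 15.6 mm and f = 33.45 mm.
h/2f = 0.23318; arctan(0.23318) ≈ 13.1259°, so α ≈ 26.2518°.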